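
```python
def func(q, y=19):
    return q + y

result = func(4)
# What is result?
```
23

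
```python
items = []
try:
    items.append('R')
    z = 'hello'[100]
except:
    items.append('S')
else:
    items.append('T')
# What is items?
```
['R', 'S']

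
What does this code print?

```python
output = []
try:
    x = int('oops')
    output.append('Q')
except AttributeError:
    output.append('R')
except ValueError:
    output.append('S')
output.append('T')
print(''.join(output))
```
ST

ValueError is caught by its specific handler, not AttributeError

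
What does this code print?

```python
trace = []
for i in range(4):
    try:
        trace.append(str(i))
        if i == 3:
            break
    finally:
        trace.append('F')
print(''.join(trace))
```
0F1F2F3F

finally runs even when breaking out of loop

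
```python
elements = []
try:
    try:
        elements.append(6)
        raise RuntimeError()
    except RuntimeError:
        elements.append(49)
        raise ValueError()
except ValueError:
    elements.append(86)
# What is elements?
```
[6, 49, 86]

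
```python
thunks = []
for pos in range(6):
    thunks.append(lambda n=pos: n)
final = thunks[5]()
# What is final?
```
5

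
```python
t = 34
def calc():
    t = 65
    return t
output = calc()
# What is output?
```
65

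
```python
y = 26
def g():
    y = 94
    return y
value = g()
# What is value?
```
94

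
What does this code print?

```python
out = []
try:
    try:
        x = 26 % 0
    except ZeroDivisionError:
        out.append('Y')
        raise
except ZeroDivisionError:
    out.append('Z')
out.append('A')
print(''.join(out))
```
YZA

raise without argument re-raises current exception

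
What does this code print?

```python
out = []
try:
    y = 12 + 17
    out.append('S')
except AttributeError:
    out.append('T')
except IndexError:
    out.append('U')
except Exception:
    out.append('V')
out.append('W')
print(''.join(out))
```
SW

No exception, try block completes normally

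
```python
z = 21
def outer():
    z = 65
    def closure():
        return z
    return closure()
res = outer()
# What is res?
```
65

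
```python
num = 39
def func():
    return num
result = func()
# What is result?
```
39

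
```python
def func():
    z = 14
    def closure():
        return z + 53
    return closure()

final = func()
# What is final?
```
67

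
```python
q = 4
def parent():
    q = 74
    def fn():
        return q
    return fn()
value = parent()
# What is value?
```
74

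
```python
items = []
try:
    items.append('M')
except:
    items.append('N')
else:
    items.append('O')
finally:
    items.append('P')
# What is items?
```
['M', 'O', 'P']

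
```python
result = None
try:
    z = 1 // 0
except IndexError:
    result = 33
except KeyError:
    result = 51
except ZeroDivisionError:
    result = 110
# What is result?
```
110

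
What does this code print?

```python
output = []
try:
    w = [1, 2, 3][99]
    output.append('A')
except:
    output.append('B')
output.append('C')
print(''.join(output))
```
BC

Exception raised in try, caught by bare except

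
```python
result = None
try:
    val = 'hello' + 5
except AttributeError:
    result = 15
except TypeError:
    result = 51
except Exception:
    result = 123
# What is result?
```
51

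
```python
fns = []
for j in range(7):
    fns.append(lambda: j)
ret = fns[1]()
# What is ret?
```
6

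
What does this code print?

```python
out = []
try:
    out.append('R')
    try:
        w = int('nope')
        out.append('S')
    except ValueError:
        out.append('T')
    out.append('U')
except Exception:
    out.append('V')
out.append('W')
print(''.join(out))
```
RTUW

Inner exception caught by inner handler, outer continues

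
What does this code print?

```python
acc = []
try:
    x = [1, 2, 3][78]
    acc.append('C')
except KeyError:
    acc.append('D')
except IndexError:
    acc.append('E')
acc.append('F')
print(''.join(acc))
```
EF

IndexError is caught by its specific handler, not KeyError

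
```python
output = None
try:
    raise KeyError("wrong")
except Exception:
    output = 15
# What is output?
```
15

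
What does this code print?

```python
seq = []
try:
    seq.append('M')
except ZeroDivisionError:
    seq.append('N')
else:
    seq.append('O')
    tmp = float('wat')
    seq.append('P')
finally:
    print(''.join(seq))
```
MO

Try succeeds, else appends 'O', ValueError in else is uncaught, finally prints before exception propagates ('P' never appended)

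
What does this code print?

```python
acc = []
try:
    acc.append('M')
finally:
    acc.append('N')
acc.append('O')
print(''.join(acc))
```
MNO

try/finally without except, no exception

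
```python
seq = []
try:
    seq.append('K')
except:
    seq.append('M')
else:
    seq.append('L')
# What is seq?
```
['K', 'L']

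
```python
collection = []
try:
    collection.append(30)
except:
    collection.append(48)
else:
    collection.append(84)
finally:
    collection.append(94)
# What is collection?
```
[30, 84, 94]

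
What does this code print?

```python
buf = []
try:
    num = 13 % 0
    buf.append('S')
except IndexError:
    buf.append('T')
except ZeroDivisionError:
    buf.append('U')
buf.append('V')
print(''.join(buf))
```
UV

ZeroDivisionError is caught by its specific handler, not IndexError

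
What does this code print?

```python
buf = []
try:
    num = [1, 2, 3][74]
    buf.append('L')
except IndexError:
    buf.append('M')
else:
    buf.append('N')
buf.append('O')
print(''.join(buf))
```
MO

else block skipped when exception is caught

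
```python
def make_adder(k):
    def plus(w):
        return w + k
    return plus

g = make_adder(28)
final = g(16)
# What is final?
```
44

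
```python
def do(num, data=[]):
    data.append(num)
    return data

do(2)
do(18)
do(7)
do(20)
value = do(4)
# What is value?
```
[2, 18, 7, 20, 4]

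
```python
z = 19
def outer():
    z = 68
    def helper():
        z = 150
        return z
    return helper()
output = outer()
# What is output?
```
150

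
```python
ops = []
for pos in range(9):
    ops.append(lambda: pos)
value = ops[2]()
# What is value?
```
8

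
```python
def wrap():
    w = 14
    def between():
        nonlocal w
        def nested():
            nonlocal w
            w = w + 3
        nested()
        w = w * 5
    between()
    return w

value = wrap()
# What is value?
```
85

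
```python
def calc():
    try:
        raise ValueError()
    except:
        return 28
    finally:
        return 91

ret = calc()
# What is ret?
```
91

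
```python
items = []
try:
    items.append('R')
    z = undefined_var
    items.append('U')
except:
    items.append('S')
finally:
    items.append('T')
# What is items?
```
['R', 'S', 'T']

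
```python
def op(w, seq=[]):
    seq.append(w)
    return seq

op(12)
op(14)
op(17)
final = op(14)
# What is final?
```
[12, 14, 17, 14]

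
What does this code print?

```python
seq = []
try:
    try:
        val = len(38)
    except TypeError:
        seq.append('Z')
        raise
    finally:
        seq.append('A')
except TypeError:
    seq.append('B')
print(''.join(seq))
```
ZAB

finally runs before re-raised exception propagates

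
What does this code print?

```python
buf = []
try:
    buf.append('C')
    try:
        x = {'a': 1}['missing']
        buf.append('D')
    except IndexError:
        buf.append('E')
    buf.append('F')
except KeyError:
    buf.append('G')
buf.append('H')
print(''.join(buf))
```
CGH

Inner handler doesn't match, propagates to outer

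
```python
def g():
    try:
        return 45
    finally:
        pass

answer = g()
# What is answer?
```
45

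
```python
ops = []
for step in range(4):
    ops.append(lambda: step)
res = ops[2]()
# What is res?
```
3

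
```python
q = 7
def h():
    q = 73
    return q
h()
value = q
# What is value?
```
7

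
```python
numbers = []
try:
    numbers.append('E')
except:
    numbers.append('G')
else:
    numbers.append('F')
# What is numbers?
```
['E', 'F']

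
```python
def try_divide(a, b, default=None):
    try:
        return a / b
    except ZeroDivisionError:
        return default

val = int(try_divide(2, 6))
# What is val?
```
0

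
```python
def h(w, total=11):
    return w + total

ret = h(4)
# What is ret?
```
15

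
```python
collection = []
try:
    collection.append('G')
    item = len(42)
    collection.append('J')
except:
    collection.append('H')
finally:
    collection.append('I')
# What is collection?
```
['G', 'H', 'I']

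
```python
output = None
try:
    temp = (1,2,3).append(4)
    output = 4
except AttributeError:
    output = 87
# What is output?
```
87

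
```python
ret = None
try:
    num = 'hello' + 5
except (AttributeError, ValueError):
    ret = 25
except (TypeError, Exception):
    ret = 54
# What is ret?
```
54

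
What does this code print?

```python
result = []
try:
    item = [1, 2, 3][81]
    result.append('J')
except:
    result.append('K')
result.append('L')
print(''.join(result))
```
KL

Exception raised in try, caught by bare except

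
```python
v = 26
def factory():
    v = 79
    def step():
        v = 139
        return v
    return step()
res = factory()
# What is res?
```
139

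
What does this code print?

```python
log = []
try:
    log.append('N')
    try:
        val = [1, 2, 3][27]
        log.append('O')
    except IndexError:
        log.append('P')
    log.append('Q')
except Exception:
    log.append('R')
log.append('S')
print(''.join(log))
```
NPQS

Inner exception caught by inner handler, outer continues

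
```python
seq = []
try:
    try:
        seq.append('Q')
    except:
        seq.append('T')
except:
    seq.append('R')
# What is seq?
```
['Q']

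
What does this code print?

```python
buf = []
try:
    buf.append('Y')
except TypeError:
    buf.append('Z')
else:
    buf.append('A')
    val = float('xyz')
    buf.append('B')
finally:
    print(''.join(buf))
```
YA

Try succeeds, else appends 'A', ValueError in else is uncaught, finally prints before exception propagates ('B' never appended)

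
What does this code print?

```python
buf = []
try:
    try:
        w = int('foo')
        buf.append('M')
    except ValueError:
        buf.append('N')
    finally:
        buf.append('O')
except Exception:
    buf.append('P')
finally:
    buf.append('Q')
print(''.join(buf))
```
NOQ

Both finally blocks run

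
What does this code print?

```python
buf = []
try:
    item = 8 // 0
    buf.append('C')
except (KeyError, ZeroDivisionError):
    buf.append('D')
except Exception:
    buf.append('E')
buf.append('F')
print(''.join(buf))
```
DF

ZeroDivisionError matches tuple containing it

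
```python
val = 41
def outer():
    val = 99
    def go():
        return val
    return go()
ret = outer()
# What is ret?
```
99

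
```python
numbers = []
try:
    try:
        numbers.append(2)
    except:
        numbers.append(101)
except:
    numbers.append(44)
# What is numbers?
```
[2]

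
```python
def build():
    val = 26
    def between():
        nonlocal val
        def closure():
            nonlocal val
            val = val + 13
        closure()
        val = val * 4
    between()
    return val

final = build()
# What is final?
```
156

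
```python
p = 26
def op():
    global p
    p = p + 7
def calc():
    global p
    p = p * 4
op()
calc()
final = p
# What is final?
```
132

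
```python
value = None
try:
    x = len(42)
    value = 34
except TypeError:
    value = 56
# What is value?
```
56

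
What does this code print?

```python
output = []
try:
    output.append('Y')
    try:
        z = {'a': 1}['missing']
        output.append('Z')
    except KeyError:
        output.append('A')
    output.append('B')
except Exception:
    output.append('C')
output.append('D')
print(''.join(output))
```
YABD

Inner exception caught by inner handler, outer continues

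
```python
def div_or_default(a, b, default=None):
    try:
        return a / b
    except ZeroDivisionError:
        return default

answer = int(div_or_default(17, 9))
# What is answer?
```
1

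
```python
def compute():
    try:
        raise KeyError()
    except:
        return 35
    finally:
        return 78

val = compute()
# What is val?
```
78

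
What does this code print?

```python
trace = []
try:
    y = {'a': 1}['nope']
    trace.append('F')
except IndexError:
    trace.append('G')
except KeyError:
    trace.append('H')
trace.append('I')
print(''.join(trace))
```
HI

KeyError is caught by its specific handler, not IndexError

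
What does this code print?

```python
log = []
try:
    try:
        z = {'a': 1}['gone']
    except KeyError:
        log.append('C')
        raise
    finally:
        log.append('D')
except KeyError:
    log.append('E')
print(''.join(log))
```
CDE

finally runs before re-raised exception propagates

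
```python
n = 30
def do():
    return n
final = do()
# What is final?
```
30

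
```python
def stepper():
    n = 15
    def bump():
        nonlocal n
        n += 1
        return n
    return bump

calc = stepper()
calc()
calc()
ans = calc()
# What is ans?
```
18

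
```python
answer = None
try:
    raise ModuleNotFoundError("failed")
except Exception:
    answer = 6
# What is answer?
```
6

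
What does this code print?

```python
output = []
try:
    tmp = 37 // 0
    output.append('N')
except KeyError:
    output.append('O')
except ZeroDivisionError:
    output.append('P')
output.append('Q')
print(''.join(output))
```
PQ

ZeroDivisionError is caught by its specific handler, not KeyError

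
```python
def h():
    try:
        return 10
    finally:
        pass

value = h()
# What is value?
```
10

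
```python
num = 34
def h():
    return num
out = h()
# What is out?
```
34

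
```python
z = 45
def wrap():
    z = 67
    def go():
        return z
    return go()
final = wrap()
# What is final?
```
67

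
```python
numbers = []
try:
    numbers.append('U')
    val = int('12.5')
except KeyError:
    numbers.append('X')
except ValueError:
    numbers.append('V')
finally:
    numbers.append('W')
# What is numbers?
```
['U', 'V', 'W']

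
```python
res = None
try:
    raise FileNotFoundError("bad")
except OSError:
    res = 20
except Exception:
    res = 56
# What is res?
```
20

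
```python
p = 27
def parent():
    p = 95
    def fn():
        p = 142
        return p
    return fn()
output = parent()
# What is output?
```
142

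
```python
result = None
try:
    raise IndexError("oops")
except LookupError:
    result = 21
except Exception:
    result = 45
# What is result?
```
21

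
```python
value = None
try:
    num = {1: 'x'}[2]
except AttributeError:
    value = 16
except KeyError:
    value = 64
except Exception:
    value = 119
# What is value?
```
64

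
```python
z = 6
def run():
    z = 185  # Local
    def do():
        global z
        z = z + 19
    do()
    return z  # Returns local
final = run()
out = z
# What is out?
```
25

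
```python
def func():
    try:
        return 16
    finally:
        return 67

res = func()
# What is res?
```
67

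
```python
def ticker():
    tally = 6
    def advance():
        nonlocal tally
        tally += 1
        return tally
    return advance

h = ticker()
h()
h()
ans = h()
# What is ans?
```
9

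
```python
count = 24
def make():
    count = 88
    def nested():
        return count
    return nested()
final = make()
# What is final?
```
88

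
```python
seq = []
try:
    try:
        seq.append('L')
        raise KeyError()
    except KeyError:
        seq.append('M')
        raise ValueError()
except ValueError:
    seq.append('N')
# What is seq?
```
['L', 'M', 'N']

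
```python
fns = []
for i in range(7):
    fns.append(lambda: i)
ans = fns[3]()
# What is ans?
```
6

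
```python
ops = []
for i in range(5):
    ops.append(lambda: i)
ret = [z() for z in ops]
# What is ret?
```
[4, 4, 4, 4, 4]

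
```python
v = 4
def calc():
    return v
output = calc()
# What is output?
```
4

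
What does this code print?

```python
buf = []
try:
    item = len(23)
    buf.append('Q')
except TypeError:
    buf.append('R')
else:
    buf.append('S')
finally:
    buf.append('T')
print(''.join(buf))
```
RT

Exception: except runs, else skipped, finally runs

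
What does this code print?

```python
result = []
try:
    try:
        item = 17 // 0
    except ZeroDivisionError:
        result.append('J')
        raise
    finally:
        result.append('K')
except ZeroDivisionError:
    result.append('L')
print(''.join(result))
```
JKL

finally runs before re-raised exception propagates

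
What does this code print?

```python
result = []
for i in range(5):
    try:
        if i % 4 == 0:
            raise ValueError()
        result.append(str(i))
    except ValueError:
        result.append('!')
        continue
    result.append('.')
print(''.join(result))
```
!1.2.3.!

continue in except skips rest of loop body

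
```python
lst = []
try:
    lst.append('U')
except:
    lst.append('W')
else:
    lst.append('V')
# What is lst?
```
['U', 'V']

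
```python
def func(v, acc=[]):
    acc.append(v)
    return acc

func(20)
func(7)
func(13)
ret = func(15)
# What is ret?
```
[20, 7, 13, 15]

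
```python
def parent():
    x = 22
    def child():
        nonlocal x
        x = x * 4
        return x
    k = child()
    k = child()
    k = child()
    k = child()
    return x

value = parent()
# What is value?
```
5632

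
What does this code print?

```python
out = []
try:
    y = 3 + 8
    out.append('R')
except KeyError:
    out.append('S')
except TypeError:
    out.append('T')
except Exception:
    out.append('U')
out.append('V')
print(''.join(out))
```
RV

No exception, try block completes normally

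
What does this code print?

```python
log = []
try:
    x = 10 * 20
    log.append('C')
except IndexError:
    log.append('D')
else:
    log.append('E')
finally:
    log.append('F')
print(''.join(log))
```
CEF

else runs before finally when no exception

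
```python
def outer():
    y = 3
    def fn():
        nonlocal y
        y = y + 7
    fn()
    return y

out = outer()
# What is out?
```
10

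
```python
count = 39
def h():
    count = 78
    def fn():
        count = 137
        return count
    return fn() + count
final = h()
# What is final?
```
215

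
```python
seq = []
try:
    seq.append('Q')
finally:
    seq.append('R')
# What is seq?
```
['Q', 'R']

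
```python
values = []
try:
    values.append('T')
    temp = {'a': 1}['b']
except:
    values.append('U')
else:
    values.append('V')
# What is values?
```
['T', 'U']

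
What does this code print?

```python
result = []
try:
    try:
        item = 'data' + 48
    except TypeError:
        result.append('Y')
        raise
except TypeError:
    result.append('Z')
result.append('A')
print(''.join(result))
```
YZA

raise without argument re-raises current exception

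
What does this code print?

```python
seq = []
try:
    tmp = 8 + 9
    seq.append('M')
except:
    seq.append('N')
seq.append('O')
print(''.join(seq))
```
MO

No exception, try block completes normally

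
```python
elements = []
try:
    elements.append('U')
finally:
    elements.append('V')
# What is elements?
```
['U', 'V']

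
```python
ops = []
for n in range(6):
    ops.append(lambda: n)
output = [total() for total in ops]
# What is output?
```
[5, 5, 5, 5, 5, 5]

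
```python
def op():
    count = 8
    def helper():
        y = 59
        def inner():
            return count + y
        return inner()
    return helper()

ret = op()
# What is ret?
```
67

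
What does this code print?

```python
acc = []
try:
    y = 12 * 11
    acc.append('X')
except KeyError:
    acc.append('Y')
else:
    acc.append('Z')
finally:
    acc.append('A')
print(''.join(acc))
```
XZA

else runs before finally when no exception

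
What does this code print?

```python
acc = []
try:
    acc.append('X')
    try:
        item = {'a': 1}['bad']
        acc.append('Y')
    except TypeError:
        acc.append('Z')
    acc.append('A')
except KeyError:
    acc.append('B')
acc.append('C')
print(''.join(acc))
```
XBC

Inner handler doesn't match, propagates to outer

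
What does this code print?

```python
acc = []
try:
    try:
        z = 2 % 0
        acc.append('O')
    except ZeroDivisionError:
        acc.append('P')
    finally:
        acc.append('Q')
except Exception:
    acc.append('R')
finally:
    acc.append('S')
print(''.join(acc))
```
PQS

Both finally blocks run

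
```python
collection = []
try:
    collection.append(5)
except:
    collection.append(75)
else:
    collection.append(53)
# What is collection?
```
[5, 53]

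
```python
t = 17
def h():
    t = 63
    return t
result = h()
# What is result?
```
63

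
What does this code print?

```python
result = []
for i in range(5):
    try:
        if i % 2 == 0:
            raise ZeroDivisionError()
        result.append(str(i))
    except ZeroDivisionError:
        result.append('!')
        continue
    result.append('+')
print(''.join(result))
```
!1+!3+!

continue in except skips rest of loop body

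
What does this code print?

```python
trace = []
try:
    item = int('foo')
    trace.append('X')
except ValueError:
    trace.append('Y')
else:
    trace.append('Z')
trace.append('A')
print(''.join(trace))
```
YA

else block skipped when exception is caught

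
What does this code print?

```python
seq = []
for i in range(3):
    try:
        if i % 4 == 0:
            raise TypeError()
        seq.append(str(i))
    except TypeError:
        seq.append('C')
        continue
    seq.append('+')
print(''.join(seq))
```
C1+2+

continue in except skips rest of loop body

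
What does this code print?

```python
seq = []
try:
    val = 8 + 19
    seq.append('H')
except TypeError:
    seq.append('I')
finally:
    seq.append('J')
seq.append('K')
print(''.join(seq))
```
HJK

finally runs after normal execution too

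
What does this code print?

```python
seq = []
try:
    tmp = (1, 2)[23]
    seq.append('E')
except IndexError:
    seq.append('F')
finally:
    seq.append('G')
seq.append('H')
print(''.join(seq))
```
FGH

finally always runs, even after exception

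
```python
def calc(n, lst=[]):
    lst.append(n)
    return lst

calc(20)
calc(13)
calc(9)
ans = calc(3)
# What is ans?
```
[20, 13, 9, 3]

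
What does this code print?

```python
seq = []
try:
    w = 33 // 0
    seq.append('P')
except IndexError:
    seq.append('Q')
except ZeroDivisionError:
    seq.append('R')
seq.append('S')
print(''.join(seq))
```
RS

ZeroDivisionError is caught by its specific handler, not IndexError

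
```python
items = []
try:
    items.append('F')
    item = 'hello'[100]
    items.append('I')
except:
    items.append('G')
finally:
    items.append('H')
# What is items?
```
['F', 'G', 'H']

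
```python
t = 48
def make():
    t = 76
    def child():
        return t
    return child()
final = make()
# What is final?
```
76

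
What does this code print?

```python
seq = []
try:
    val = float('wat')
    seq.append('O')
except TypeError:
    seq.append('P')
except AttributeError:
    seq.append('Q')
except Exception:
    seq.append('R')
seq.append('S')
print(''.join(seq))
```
RS

ValueError not specifically caught, falls to Exception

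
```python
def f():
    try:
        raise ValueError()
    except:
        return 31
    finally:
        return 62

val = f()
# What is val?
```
62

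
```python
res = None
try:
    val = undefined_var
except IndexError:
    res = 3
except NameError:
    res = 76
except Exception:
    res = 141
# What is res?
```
76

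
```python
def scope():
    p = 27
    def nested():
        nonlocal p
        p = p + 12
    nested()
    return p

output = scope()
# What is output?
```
39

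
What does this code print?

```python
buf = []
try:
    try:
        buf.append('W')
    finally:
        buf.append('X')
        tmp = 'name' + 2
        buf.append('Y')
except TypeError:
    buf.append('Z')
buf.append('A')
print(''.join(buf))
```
WXZA

Exception in inner finally caught by outer except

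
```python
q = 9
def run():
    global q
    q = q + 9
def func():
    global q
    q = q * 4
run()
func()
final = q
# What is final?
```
72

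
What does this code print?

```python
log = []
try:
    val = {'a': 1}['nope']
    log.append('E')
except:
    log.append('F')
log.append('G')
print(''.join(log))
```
FG

Exception raised in try, caught by bare except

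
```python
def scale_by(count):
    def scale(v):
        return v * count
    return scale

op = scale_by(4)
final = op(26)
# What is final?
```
104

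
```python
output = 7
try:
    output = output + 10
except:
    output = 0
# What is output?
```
17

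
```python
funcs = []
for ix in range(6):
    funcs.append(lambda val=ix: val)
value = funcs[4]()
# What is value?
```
4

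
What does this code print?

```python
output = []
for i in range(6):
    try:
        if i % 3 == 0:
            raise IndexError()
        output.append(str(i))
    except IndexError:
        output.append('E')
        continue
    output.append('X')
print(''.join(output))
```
E1X2XE4X5X

continue in except skips rest of loop body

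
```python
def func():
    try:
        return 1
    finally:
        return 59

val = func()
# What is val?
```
59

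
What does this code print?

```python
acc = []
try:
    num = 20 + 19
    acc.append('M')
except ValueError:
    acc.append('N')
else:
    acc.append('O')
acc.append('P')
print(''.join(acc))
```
MOP

else block runs when no exception occurs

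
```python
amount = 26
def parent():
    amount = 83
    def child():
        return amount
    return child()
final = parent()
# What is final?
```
83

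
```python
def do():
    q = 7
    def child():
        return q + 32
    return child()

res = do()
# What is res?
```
39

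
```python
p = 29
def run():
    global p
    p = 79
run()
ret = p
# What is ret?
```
79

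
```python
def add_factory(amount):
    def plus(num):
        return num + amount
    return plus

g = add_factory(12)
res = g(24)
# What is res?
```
36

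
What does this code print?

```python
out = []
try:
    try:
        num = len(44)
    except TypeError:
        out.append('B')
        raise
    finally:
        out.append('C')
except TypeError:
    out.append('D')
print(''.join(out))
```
BCD

finally runs before re-raised exception propagates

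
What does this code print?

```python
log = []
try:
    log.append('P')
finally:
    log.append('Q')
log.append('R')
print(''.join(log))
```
PQR

try/finally without except, no exception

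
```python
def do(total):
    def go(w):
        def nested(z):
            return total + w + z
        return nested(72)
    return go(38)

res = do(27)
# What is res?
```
137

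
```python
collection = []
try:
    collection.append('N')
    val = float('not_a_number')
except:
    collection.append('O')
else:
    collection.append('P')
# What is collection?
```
['N', 'O']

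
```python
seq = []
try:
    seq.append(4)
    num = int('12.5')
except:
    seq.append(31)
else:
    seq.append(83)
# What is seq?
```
[4, 31]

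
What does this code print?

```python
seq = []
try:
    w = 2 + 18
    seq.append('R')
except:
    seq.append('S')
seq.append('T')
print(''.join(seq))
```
RT

No exception, try block completes normally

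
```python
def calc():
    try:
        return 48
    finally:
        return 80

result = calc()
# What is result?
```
80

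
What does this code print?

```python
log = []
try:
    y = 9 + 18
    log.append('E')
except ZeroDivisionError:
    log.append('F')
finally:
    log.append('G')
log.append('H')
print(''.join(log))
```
EGH

finally runs after normal execution too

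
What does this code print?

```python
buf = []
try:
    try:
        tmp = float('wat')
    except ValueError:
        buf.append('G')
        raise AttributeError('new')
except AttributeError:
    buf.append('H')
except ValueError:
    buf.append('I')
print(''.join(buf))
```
GH

New AttributeError raised, caught by outer AttributeError handler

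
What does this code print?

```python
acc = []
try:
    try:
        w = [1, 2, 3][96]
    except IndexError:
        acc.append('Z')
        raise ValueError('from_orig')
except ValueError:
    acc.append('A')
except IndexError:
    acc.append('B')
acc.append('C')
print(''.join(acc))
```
ZAC

ValueError raised and caught, original IndexError not re-raised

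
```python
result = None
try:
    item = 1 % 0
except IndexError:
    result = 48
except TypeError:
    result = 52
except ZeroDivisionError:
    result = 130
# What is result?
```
130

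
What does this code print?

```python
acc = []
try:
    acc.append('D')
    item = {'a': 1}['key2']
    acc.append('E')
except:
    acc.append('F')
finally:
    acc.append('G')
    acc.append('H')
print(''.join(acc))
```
DFGH

Code before exception runs, then except, then all of finally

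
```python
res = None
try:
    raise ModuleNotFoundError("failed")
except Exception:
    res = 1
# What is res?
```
1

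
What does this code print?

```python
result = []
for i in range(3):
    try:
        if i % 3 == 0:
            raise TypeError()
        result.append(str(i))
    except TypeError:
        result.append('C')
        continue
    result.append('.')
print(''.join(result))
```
C1.2.

continue in except skips rest of loop body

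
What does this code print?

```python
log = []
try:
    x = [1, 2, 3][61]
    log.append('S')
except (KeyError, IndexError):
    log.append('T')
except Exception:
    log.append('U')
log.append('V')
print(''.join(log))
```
TV

IndexError matches tuple containing it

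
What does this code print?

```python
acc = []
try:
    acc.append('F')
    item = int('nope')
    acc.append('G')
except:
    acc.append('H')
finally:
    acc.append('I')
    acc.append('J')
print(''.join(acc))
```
FHIJ

Code before exception runs, then except, then all of finally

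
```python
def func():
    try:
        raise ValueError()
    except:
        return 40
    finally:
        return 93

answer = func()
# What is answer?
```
93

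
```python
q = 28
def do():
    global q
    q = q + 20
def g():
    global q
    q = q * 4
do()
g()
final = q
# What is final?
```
192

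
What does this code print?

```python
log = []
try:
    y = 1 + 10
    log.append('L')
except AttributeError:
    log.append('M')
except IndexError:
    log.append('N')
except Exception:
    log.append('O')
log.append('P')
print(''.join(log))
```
LP

No exception, try block completes normally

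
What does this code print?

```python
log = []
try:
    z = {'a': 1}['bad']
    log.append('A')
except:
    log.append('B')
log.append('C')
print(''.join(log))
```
BC

Exception raised in try, caught by bare except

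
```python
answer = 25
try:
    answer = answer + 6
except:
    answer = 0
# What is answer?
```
31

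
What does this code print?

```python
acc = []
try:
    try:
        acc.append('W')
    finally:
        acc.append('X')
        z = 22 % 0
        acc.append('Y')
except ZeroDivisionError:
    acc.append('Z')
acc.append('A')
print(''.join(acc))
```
WXZA

Exception in inner finally caught by outer except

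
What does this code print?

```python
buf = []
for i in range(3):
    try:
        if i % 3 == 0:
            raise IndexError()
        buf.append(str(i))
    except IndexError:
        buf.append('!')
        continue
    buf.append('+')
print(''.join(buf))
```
!1+2+

continue in except skips rest of loop body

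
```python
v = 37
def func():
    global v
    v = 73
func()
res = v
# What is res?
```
73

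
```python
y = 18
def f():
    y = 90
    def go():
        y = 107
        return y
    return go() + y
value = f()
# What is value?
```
197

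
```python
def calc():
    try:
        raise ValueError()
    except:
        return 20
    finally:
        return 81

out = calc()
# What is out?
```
81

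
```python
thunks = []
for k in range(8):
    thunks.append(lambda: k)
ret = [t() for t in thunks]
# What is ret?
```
[7, 7, 7, 7, 7, 7, 7, 7]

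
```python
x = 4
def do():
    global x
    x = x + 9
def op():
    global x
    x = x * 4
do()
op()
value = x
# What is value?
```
52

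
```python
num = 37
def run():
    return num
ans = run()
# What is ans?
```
37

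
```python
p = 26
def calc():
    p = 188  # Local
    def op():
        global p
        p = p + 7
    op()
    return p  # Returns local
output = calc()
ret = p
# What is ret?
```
33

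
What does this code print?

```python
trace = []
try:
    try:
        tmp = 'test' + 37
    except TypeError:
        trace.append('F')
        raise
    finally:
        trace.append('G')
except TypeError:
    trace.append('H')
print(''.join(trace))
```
FGH

finally runs before re-raised exception propagates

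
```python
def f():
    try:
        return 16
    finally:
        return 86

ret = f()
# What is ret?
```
86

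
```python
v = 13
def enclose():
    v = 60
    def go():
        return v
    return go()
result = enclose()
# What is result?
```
60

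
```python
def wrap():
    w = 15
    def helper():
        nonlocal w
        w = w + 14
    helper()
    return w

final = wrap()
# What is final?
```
29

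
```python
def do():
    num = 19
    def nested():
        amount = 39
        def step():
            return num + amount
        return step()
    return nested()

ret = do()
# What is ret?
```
58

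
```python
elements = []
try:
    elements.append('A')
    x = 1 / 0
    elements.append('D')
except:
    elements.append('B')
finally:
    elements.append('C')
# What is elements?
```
['A', 'B', 'C']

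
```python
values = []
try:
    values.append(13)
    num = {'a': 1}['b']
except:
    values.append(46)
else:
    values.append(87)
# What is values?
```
[13, 46]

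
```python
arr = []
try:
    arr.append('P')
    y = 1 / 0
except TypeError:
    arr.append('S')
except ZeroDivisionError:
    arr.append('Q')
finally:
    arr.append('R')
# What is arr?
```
['P', 'Q', 'R']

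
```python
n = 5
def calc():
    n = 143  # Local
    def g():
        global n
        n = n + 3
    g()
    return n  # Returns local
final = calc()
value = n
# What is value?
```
8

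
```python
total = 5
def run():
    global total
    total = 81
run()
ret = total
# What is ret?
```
81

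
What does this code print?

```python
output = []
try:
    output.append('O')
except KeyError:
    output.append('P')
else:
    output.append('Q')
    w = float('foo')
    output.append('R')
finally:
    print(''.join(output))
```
OQ

Try succeeds, else appends 'Q', ValueError in else is uncaught, finally prints before exception propagates ('R' never appended)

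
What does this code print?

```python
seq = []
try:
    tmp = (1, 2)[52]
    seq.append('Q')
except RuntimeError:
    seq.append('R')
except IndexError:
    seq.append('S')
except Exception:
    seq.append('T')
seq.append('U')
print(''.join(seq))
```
SU

IndexError matches before generic Exception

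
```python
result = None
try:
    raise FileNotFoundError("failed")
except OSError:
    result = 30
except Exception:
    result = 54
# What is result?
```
30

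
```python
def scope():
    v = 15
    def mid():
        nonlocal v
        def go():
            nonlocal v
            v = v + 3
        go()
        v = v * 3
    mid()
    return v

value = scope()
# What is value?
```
54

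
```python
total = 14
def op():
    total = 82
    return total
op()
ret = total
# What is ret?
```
14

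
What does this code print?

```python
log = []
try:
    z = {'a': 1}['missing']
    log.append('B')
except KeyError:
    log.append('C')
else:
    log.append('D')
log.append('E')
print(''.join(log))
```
CE

else block skipped when exception is caught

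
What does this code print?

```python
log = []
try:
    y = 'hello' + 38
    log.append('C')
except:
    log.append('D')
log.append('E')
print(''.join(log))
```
DE

Exception raised in try, caught by bare except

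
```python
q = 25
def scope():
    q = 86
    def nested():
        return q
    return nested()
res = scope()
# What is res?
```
86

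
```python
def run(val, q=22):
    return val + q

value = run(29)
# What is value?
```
51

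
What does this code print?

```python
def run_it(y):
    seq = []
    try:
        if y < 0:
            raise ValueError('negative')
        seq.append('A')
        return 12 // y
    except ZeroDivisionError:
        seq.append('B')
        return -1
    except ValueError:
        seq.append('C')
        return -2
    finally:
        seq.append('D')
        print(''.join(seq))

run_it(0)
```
ABD

y=0 causes ZeroDivisionError, caught, finally prints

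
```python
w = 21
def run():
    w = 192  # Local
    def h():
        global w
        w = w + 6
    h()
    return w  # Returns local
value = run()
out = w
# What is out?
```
27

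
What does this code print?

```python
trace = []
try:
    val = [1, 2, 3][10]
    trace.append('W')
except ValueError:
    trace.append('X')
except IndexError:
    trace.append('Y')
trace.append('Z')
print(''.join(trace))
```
YZ

IndexError is caught by its specific handler, not ValueError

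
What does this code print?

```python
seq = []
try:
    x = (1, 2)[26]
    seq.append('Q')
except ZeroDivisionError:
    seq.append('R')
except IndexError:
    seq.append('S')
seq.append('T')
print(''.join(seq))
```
ST

IndexError is caught by its specific handler, not ZeroDivisionError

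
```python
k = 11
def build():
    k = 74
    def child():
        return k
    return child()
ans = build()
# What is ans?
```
74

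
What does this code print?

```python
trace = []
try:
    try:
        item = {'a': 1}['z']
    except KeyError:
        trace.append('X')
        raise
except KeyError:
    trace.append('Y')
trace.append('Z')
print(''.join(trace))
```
XYZ

raise without argument re-raises current exception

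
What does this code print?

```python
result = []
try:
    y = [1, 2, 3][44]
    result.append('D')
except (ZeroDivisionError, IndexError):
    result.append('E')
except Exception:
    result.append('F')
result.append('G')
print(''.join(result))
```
EG

IndexError matches tuple containing it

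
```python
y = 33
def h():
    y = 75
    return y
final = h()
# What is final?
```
75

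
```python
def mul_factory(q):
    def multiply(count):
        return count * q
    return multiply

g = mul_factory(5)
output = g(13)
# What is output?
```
65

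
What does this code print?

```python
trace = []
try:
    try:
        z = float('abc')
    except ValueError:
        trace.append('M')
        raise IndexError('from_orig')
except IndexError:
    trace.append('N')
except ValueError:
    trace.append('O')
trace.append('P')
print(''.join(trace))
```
MNP

IndexError raised and caught, original ValueError not re-raised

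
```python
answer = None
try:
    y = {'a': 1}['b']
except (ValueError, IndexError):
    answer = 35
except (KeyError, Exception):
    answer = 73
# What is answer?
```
73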